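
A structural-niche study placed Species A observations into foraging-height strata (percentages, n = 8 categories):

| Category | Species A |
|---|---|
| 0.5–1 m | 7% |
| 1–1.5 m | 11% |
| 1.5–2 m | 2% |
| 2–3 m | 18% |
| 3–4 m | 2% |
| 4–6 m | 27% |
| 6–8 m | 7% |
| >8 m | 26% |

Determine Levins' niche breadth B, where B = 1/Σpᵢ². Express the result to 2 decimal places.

5.11

Convert percentages to proportions (divide by 100).
Σpᵢ² = 0.07² + 0.11² + 0.02² + 0.18² + 0.02² + 0.27² + 0.07² + 0.26² = 0.0049 + 0.0121 + 0.0004 + 0.0324 + 0.0004 + 0.0729 + 0.0049 + 0.0676 = 0.1956
B = 1 / 0.1956 = 5.1125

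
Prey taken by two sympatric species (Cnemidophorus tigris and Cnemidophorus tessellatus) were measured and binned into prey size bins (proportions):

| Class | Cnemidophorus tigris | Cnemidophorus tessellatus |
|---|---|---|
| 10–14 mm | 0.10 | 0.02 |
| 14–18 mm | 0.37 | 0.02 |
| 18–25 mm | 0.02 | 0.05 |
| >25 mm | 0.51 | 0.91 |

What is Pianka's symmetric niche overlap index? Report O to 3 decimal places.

0.815

Σ p₁ᵢp₂ᵢ = 0.0020 + 0.0074 + 0.0010 + 0.4641 = 0.4745
Σp_1ᵢ² = 0.10² + 0.37² + 0.02² + 0.51² = 0.0100 + 0.1369 + 0.0004 + 0.2601 = 0.4074
Σp_2ᵢ² = 0.02² + 0.02² + 0.05² + 0.91² = 0.0004 + 0.0004 + 0.0025 + 0.8281 = 0.8314
O = 0.4745 / √(0.4074 × 0.8314) = 0.4745 / 0.581990 = 0.81531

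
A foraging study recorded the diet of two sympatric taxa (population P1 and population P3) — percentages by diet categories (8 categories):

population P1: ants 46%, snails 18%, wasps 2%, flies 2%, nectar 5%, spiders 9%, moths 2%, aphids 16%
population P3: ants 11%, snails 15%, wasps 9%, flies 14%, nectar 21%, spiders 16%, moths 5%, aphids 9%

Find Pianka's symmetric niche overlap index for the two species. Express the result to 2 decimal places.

0.61

Convert percentages to proportions (divide by 100).
Σ p₁ᵢp₂ᵢ = 0.0506 + 0.0270 + 0.0018 + 0.0028 + 0.0105 + 0.0144 + 0.0010 + 0.0144 = 0.1225
Σp_1ᵢ² = 0.46² + 0.18² + 0.02² + 0.02² + 0.05² + 0.09² + 0.02² + 0.16² = 0.2116 + 0.0324 + 0.0004 + 0.0004 + 0.0025 + 0.0081 + 0.0004 + 0.0256 = 0.2814
Σp_2ᵢ² = 0.11² + 0.15² + 0.09² + 0.14² + 0.21² + 0.16² + 0.05² + 0.09² = 0.0121 + 0.0225 + 0.0081 + 0.0196 + 0.0441 + 0.0256 + 0.0025 + 0.0081 = 0.1426
O = 0.1225 / √(0.2814 × 0.1426) = 0.1225 / 0.20032 = 0.6115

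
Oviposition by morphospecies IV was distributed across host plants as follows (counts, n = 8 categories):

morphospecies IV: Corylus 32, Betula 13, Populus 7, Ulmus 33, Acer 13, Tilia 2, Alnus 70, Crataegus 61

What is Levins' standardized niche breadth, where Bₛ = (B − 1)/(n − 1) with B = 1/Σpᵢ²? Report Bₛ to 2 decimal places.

Proportions for morphospecies IV (n=231): 32/231=0.1385, 13/231=0.0563, 7/231=0.0303, 33/231=0.1429, 13/231=0.0563, 2/231=0.0087, 70/231=0.3030, 61/231=0.2641
Σpᵢ² = 0.1385² + 0.0563² + 0.0303² + 0.1429² + 0.0563² + 0.0087² + 0.3030² + 0.2641² = 0.019182 + 0.003170 + 0.000918 + 0.020420 + 0.003170 + 0.000076 + 0.091809 + 0.069749 = 0.208494
B = 1 / 0.208494 = 4.7963
Bₛ = (B − 1)/(n − 1) = (4.7963 − 1)/(8 − 1) = 3.7963/7 = 0.5423

0.54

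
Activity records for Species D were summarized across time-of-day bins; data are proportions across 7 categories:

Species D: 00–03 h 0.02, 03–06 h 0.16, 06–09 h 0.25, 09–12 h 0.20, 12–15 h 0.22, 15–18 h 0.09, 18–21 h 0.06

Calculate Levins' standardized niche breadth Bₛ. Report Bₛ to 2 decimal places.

Σpᵢ² = 0.02² + 0.16² + 0.25² + 0.20² + 0.22² + 0.09² + 0.06² = 0.0004 + 0.0256 + 0.0625 + 0.0400 + 0.0484 + 0.0081 + 0.0036 = 0.1886
B = 1 / 0.1886 = 5.3022
Bₛ = (B − 1)/(n − 1) = (5.3022 − 1)/(7 − 1) = 4.3022/6 = 0.7170

0.72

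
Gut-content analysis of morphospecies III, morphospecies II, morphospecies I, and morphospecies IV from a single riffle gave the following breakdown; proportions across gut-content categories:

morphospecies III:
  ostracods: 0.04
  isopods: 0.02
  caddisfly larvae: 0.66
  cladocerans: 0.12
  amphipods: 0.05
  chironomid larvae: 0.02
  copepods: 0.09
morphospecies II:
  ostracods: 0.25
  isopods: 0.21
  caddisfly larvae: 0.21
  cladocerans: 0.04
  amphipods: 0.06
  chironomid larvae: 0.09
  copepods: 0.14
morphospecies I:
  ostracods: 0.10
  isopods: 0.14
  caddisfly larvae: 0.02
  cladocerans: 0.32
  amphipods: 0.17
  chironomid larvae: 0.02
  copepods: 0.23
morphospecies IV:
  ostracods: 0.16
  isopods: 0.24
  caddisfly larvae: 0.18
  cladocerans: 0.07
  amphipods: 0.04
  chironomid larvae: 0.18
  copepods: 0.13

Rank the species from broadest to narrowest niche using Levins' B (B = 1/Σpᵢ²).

morphospecies IV > morphospecies II > morphospecies I > morphospecies III

Σp_IIIᵢ² = 0.04² + 0.02² + 0.66² + 0.12² + 0.05² + 0.02² + 0.09² = 0.0016 + 0.0004 + 0.4356 + 0.0144 + 0.0025 + 0.0004 + 0.0081 = 0.4630
B_III = 1 / 0.4630 = 2.1598
Σp_IIᵢ² = 0.25² + 0.21² + 0.21² + 0.04² + 0.06² + 0.09² + 0.14² = 0.0625 + 0.0441 + 0.0441 + 0.0016 + 0.0036 + 0.0081 + 0.0196 = 0.1836
B_II = 1 / 0.1836 = 5.4466
Σp_Iᵢ² = 0.10² + 0.14² + 0.02² + 0.32² + 0.17² + 0.02² + 0.23² = 0.0100 + 0.0196 + 0.0004 + 0.1024 + 0.0289 + 0.0004 + 0.0529 = 0.2146
B_I = 1 / 0.2146 = 4.6598
Σp_IVᵢ² = 0.16² + 0.24² + 0.18² + 0.07² + 0.04² + 0.18² + 0.13² = 0.0256 + 0.0576 + 0.0324 + 0.0049 + 0.0016 + 0.0324 + 0.0169 = 0.1714
B_IV = 1 / 0.1714 = 5.8343
Ranking by B (broadest → narrowest): morphospecies IV (5.83) > morphospecies II (5.45) > morphospecies I (4.66) > morphospecies III (2.16)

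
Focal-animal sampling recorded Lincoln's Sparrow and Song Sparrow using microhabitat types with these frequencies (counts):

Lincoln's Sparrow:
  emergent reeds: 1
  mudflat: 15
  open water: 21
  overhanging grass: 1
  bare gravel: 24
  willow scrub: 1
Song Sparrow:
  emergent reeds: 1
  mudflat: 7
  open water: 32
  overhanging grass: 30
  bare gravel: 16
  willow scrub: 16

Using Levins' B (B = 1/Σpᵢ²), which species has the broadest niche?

Song Sparrow

Proportions for Lincoln's Sparrow (n=63): 1/63=0.0159, 15/63=0.2381, 21/63=0.3333, 1/63=0.0159, 24/63=0.3810, 1/63=0.0159
Proportions for Song Sparrow (n=102): 1/102=0.0098, 7/102=0.0686, 32/102=0.3137, 30/102=0.2941, 16/102=0.1569, 16/102=0.1569
Σp_Lincᵢ² = 0.0159² + 0.2381² + 0.3333² + 0.0159² + 0.3810² + 0.0159² = 0.000253 + 0.056692 + 0.111089 + 0.000253 + 0.145161 + 0.000253 = 0.313701
B_Linc = 1 / 0.313701 = 3.1877
Σp_Songᵢ² = 0.0098² + 0.0686² + 0.3137² + 0.2941² + 0.1569² + 0.1569² = 0.000096 + 0.004706 + 0.098408 + 0.086495 + 0.024618 + 0.024618 = 0.238941
B_Song = 1 / 0.238941 = 4.1851
Highest B → broadest niche (most generalist): Song Sparrow (B = 4.19).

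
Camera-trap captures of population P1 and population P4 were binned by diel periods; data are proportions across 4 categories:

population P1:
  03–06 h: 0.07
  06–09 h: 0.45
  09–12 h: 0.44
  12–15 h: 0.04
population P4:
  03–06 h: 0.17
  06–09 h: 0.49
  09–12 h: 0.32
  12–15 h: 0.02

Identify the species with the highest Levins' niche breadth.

population P4

Σp_P1ᵢ² = 0.07² + 0.45² + 0.44² + 0.04² = 0.0049 + 0.2025 + 0.1936 + 0.0016 = 0.4026
B_P1 = 1 / 0.4026 = 2.4839
Σp_P4ᵢ² = 0.17² + 0.49² + 0.32² + 0.02² = 0.0289 + 0.2401 + 0.1024 + 0.0004 = 0.3718
B_P4 = 1 / 0.3718 = 2.6896
Highest B → broadest niche (most generalist): population P4 (B = 2.69).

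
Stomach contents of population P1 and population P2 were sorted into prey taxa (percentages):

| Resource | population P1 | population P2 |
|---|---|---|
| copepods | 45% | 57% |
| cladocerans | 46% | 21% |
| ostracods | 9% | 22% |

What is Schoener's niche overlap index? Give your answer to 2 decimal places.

0.75

Convert percentages to proportions (divide by 100).
Σ|p₁ᵢ − p₂ᵢ| = 0.12 + 0.25 + 0.13 = 0.50
D = 1 − ½ × 0.50 = 1 − 0.250 = 0.7500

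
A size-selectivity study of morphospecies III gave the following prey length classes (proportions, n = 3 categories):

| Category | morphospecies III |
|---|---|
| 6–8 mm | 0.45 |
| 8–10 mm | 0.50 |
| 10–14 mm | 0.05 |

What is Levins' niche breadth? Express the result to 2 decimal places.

2.20

Σpᵢ² = 0.45² + 0.50² + 0.05² = 0.2025 + 0.2500 + 0.0025 = 0.4550
B = 1 / 0.4550 = 2.1978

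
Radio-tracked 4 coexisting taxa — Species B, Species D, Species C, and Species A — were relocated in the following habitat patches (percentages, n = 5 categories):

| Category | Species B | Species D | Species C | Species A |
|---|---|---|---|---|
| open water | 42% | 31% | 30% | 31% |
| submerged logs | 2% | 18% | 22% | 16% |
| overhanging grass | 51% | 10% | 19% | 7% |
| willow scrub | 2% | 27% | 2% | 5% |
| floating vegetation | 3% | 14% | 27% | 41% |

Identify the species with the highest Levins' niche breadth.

Convert percentages to proportions (divide by 100).
Σp_Bᵢ² = 0.42² + 0.02² + 0.51² + 0.02² + 0.03² = 0.1764 + 0.0004 + 0.2601 + 0.0004 + 0.0009 = 0.4382
B_B = 1 / 0.4382 = 2.2821
Σp_Dᵢ² = 0.31² + 0.18² + 0.10² + 0.27² + 0.14² = 0.0961 + 0.0324 + 0.0100 + 0.0729 + 0.0196 = 0.2310
B_D = 1 / 0.2310 = 4.3290
Σp_Cᵢ² = 0.30² + 0.22² + 0.19² + 0.02² + 0.27² = 0.0900 + 0.0484 + 0.0361 + 0.0004 + 0.0729 = 0.2478
B_C = 1 / 0.2478 = 4.0355
Σp_Aᵢ² = 0.31² + 0.16² + 0.07² + 0.05² + 0.41² = 0.0961 + 0.0256 + 0.0049 + 0.0025 + 0.1681 = 0.2972
B_A = 1 / 0.2972 = 3.3647
Highest B → broadest niche (most generalist): Species D (B = 4.33).

Species D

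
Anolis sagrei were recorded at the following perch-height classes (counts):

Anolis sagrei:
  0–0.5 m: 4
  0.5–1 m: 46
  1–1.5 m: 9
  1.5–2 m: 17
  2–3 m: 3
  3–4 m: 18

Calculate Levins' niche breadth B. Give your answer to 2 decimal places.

3.32

Proportions for Anolis sagrei (n=97): 4/97=0.0412, 46/97=0.4742, 9/97=0.0928, 17/97=0.1753, 3/97=0.0309, 18/97=0.1856
Σpᵢ² = 0.0412² + 0.4742² + 0.0928² + 0.1753² + 0.0309² + 0.1856² = 0.001697 + 0.224866 + 0.008612 + 0.030730 + 0.000955 + 0.034447 = 0.301307
B = 1 / 0.301307 = 3.3189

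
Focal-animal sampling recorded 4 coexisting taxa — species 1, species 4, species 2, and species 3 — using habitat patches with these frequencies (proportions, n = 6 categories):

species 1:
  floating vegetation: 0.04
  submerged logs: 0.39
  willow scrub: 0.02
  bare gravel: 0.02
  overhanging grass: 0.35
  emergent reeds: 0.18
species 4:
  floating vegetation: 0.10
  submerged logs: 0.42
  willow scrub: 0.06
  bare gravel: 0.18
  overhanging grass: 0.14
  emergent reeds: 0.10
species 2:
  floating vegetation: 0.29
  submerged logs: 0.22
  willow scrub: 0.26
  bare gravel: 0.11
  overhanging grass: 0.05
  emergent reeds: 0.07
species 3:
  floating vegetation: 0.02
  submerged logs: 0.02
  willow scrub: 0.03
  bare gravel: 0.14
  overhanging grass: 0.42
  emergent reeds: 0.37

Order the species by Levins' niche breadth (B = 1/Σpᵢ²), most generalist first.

species 2 > species 4 > species 1 > species 3

Σp_1ᵢ² = 0.04² + 0.39² + 0.02² + 0.02² + 0.35² + 0.18² = 0.0016 + 0.1521 + 0.0004 + 0.0004 + 0.1225 + 0.0324 = 0.3094
B_1 = 1 / 0.3094 = 3.2321
Σp_4ᵢ² = 0.10² + 0.42² + 0.06² + 0.18² + 0.14² + 0.10² = 0.0100 + 0.1764 + 0.0036 + 0.0324 + 0.0196 + 0.0100 = 0.2520
B_4 = 1 / 0.2520 = 3.9683
Σp_2ᵢ² = 0.29² + 0.22² + 0.26² + 0.11² + 0.05² + 0.07² = 0.0841 + 0.0484 + 0.0676 + 0.0121 + 0.0025 + 0.0049 = 0.2196
B_2 = 1 / 0.2196 = 4.5537
Σp_3ᵢ² = 0.02² + 0.02² + 0.03² + 0.14² + 0.42² + 0.37² = 0.0004 + 0.0004 + 0.0009 + 0.0196 + 0.1764 + 0.1369 = 0.3346
B_3 = 1 / 0.3346 = 2.9886
Ranking by B (broadest → narrowest): species 2 (4.55) > species 4 (3.97) > species 1 (3.23) > species 3 (2.99)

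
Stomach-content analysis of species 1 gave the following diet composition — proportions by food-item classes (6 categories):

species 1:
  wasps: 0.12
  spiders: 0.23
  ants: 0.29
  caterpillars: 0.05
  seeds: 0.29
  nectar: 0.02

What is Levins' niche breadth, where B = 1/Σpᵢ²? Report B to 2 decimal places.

4.19

Σpᵢ² = 0.12² + 0.23² + 0.29² + 0.05² + 0.29² + 0.02² = 0.0144 + 0.0529 + 0.0841 + 0.0025 + 0.0841 + 0.0004 = 0.2384
B = 1 / 0.2384 = 4.1946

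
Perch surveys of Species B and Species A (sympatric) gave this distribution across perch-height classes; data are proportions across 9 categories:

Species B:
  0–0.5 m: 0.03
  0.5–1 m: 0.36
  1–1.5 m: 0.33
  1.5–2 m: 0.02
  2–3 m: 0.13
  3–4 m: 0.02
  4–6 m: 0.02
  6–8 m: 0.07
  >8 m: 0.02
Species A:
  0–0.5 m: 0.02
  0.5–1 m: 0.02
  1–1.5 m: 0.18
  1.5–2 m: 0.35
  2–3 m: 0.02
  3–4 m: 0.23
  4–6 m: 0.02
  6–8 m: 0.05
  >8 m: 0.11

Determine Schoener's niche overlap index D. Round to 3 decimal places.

0.370

Σ|p₁ᵢ − p₂ᵢ| = 0.01 + 0.34 + 0.15 + 0.33 + 0.11 + 0.21 + 0.00 + 0.02 + 0.09 = 1.26
D = 1 − ½ × 1.26 = 1 − 0.630 = 0.37000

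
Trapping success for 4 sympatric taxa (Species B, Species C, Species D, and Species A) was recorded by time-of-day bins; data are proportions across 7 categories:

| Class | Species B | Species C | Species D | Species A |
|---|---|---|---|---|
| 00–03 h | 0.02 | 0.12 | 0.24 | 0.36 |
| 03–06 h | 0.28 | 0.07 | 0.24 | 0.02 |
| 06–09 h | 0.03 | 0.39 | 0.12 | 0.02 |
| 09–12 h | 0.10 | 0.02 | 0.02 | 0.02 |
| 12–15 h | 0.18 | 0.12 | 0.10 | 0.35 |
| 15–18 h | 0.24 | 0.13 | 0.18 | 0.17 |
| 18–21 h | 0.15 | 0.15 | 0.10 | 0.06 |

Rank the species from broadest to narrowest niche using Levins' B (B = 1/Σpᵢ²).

Species D > Species B > Species C > Species A

Σp_Bᵢ² = 0.02² + 0.28² + 0.03² + 0.10² + 0.18² + 0.24² + 0.15² = 0.0004 + 0.0784 + 0.0009 + 0.0100 + 0.0324 + 0.0576 + 0.0225 = 0.2022
B_B = 1 / 0.2022 = 4.9456
Σp_Cᵢ² = 0.12² + 0.07² + 0.39² + 0.02² + 0.12² + 0.13² + 0.15² = 0.0144 + 0.0049 + 0.1521 + 0.0004 + 0.0144 + 0.0169 + 0.0225 = 0.2256
B_C = 1 / 0.2256 = 4.4326
Σp_Dᵢ² = 0.24² + 0.24² + 0.12² + 0.02² + 0.10² + 0.18² + 0.10² = 0.0576 + 0.0576 + 0.0144 + 0.0004 + 0.0100 + 0.0324 + 0.0100 = 0.1824
B_D = 1 / 0.1824 = 5.4825
Σp_Aᵢ² = 0.36² + 0.02² + 0.02² + 0.02² + 0.35² + 0.17² + 0.06² = 0.1296 + 0.0004 + 0.0004 + 0.0004 + 0.1225 + 0.0289 + 0.0036 = 0.2858
B_A = 1 / 0.2858 = 3.4990
Ranking by B (broadest → narrowest): Species D (5.48) > Species B (4.95) > Species C (4.43) > Species A (3.50)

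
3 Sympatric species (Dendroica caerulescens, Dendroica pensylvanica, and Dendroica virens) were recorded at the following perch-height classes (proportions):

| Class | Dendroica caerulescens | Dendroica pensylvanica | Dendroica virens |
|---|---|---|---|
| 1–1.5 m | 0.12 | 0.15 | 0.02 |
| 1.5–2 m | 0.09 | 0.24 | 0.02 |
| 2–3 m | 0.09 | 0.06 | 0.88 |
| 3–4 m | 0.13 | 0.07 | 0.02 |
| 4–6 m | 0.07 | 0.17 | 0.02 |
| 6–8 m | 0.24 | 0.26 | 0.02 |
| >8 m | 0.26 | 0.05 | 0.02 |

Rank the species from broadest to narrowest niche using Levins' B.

Σp_caerᵢ² = 0.12² + 0.09² + 0.09² + 0.13² + 0.07² + 0.24² + 0.26² = 0.0144 + 0.0081 + 0.0081 + 0.0169 + 0.0049 + 0.0576 + 0.0676 = 0.1776
B_caer = 1 / 0.1776 = 5.6306
Σp_pensᵢ² = 0.15² + 0.24² + 0.06² + 0.07² + 0.17² + 0.26² + 0.05² = 0.0225 + 0.0576 + 0.0036 + 0.0049 + 0.0289 + 0.0676 + 0.0025 = 0.1876
B_pens = 1 / 0.1876 = 5.3305
Σp_vireᵢ² = 0.02² + 0.02² + 0.88² + 0.02² + 0.02² + 0.02² + 0.02² = 0.0004 + 0.0004 + 0.7744 + 0.0004 + 0.0004 + 0.0004 + 0.0004 = 0.7768
B_vire = 1 / 0.7768 = 1.2873
Ranking by B (broadest → narrowest): Dendroica caerulescens (5.63) > Dendroica pensylvanica (5.33) > Dendroica virens (1.29)

Dendroica caerulescens > Dendroica pensylvanica > Dendroica virens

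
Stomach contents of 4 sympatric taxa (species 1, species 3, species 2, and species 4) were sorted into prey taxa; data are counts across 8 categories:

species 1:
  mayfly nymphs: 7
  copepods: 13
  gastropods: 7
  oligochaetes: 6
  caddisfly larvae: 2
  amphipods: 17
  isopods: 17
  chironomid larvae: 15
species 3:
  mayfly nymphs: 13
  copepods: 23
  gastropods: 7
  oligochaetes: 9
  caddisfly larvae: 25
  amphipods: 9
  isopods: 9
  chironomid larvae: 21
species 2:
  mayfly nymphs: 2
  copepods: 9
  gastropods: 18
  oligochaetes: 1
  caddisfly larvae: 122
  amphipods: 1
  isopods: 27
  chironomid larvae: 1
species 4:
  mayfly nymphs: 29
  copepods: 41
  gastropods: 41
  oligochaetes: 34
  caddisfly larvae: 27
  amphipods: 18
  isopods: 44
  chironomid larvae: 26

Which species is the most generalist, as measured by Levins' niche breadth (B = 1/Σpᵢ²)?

Proportions for species 1 (n=84): 7/84=0.0833, 13/84=0.1548, 7/84=0.0833, 6/84=0.0714, 2/84=0.0238, 17/84=0.2024, 17/84=0.2024, 15/84=0.1786
Proportions for species 3 (n=116): 13/116=0.1121, 23/116=0.1983, 7/116=0.0603, 9/116=0.0776, 25/116=0.2155, 9/116=0.0776, 9/116=0.0776, 21/116=0.1810
Proportions for species 2 (n=181): 2/181=0.0110, 9/181=0.0497, 18/181=0.0994, 1/181=0.0055, 122/181=0.6740, 1/181=0.0055, 27/181=0.1492, 1/181=0.0055
Proportions for species 4 (n=260): 29/260=0.1115, 41/260=0.1577, 41/260=0.1577, 34/260=0.1308, 27/260=0.1038, 18/260=0.0692, 44/260=0.1692, 26/260=0.1000
Σp_1ᵢ² = 0.0833² + 0.1548² + 0.0833² + 0.0714² + 0.0238² + 0.2024² + 0.2024² + 0.1786² = 0.006939 + 0.023963 + 0.006939 + 0.005098 + 0.000566 + 0.040966 + 0.040966 + 0.031898 = 0.157335
B_1 = 1 / 0.157335 = 6.3559
Σp_3ᵢ² = 0.1121² + 0.1983² + 0.0603² + 0.0776² + 0.2155² + 0.0776² + 0.0776² + 0.1810² = 0.012566 + 0.039323 + 0.003636 + 0.006022 + 0.046440 + 0.006022 + 0.006022 + 0.032761 = 0.152792
B_3 = 1 / 0.152792 = 6.5448
Σp_2ᵢ² = 0.0110² + 0.0497² + 0.0994² + 0.0055² + 0.6740² + 0.0055² + 0.1492² + 0.0055² = 0.000121 + 0.002470 + 0.009880 + 0.000030 + 0.454276 + 0.000030 + 0.022261 + 0.000030 = 0.489098
B_2 = 1 / 0.489098 = 2.0446
Σp_4ᵢ² = 0.1115² + 0.1577² + 0.1577² + 0.1308² + 0.1038² + 0.0692² + 0.1692² + 0.1000² = 0.012432 + 0.024869 + 0.024869 + 0.017109 + 0.010774 + 0.004789 + 0.028629 + 0.010000 = 0.133471
B_4 = 1 / 0.133471 = 7.4923
Highest B → broadest niche (most generalist): species 4 (B = 7.49).

species 4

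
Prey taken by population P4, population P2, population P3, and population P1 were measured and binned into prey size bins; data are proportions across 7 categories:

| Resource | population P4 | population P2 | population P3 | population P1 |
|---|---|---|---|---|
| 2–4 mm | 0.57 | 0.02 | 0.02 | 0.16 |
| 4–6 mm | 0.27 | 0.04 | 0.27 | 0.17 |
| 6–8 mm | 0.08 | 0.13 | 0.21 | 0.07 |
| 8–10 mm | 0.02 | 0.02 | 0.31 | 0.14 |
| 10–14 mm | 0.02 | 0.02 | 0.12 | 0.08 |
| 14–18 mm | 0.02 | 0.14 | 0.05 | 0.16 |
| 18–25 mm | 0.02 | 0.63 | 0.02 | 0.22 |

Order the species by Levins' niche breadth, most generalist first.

population P1 > population P3 > population P4 > population P2

Σp_P4ᵢ² = 0.57² + 0.27² + 0.08² + 0.02² + 0.02² + 0.02² + 0.02² = 0.3249 + 0.0729 + 0.0064 + 0.0004 + 0.0004 + 0.0004 + 0.0004 = 0.4058
B_P4 = 1 / 0.4058 = 2.4643
Σp_P2ᵢ² = 0.02² + 0.04² + 0.13² + 0.02² + 0.02² + 0.14² + 0.63² = 0.0004 + 0.0016 + 0.0169 + 0.0004 + 0.0004 + 0.0196 + 0.3969 = 0.4362
B_P2 = 1 / 0.4362 = 2.2925
Σp_P3ᵢ² = 0.02² + 0.27² + 0.21² + 0.31² + 0.12² + 0.05² + 0.02² = 0.0004 + 0.0729 + 0.0441 + 0.0961 + 0.0144 + 0.0025 + 0.0004 = 0.2308
B_P3 = 1 / 0.2308 = 4.3328
Σp_P1ᵢ² = 0.16² + 0.17² + 0.07² + 0.14² + 0.08² + 0.16² + 0.22² = 0.0256 + 0.0289 + 0.0049 + 0.0196 + 0.0064 + 0.0256 + 0.0484 = 0.1594
B_P1 = 1 / 0.1594 = 6.2735
Ranking by B (broadest → narrowest): population P1 (6.27) > population P3 (4.33) > population P4 (2.46) > population P2 (2.29)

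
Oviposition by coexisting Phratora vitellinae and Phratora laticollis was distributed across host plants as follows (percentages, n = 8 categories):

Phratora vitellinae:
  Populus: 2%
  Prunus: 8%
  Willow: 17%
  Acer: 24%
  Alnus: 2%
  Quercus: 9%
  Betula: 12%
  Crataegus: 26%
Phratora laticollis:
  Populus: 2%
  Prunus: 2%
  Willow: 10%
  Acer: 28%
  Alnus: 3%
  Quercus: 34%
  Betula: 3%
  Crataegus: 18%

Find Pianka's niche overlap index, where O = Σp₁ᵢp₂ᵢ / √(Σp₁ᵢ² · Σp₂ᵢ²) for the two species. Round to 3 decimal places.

0.801

Convert percentages to proportions (divide by 100).
Σ p₁ᵢp₂ᵢ = 0.0004 + 0.0016 + 0.0170 + 0.0672 + 0.0006 + 0.0306 + 0.0036 + 0.0468 = 0.1678
Σp_1ᵢ² = 0.02² + 0.08² + 0.17² + 0.24² + 0.02² + 0.09² + 0.12² + 0.26² = 0.0004 + 0.0064 + 0.0289 + 0.0576 + 0.0004 + 0.0081 + 0.0144 + 0.0676 = 0.1838
Σp_2ᵢ² = 0.02² + 0.02² + 0.10² + 0.28² + 0.03² + 0.34² + 0.03² + 0.18² = 0.0004 + 0.0004 + 0.0100 + 0.0784 + 0.0009 + 0.1156 + 0.0009 + 0.0324 = 0.2390
O = 0.1678 / √(0.1838 × 0.2390) = 0.1678 / 0.209591 = 0.80061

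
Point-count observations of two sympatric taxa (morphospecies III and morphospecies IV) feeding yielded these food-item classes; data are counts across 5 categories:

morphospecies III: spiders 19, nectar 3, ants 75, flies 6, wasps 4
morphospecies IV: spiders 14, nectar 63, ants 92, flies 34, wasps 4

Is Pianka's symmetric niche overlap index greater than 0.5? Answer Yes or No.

Proportions for morphospecies III (n=107): 19/107=0.1776, 3/107=0.0280, 75/107=0.7009, 6/107=0.0561, 4/107=0.0374
Proportions for morphospecies IV (n=207): 14/207=0.0676, 63/207=0.3043, 92/207=0.4444, 34/207=0.1643, 4/207=0.0193
Σ p₁ᵢp₂ᵢ = 0.012006 + 0.008520 + 0.311480 + 0.009217 + 0.000722 = 0.341945
Σp_1ᵢ² = 0.1776² + 0.0280² + 0.7009² + 0.0561² + 0.0374² = 0.031542 + 0.000784 + 0.491261 + 0.003147 + 0.001399 = 0.528133
Σp_2ᵢ² = 0.0676² + 0.3043² + 0.4444² + 0.1643² + 0.0193² = 0.004570 + 0.092598 + 0.197491 + 0.026994 + 0.000372 = 0.322025
O = 0.341945 / √(0.528133 × 0.322025) = 0.341945 / 0.4123979 = 0.8292
O = 0.8292 > 0.5 → Yes.

Yes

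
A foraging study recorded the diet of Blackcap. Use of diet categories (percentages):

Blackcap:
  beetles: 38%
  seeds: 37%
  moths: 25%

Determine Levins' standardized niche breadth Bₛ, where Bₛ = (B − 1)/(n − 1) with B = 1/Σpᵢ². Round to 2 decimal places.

0.95

Convert percentages to proportions (divide by 100).
Σpᵢ² = 0.38² + 0.37² + 0.25² = 0.1444 + 0.1369 + 0.0625 = 0.3438
B = 1 / 0.3438 = 2.9087
Bₛ = (B − 1)/(n − 1) = (2.9087 − 1)/(3 − 1) = 1.9087/2 = 0.9544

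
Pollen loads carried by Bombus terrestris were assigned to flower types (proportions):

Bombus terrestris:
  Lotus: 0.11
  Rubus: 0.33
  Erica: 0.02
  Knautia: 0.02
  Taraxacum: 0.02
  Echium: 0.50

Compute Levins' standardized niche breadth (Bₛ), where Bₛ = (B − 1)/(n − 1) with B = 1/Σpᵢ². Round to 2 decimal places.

Σpᵢ² = 0.11² + 0.33² + 0.02² + 0.02² + 0.02² + 0.50² = 0.0121 + 0.1089 + 0.0004 + 0.0004 + 0.0004 + 0.2500 = 0.3722
B = 1 / 0.3722 = 2.6867
Bₛ = (B − 1)/(n − 1) = (2.6867 − 1)/(6 − 1) = 1.6867/5 = 0.3373

0.34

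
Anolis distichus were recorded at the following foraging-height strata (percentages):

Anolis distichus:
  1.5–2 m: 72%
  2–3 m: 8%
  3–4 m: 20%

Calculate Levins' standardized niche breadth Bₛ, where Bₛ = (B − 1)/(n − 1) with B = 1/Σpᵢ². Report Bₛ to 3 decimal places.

0.385

Convert percentages to proportions (divide by 100).
Σpᵢ² = 0.72² + 0.08² + 0.20² = 0.5184 + 0.0064 + 0.0400 = 0.5648
B = 1 / 0.5648 = 1.77054
Bₛ = (B − 1)/(n − 1) = (1.77054 − 1)/(3 − 1) = 0.77054/2 = 0.38527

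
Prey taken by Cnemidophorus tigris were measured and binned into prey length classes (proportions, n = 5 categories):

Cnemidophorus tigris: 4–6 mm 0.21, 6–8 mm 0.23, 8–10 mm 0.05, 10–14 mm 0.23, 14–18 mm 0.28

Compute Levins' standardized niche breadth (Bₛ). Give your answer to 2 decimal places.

Σpᵢ² = 0.21² + 0.23² + 0.05² + 0.23² + 0.28² = 0.0441 + 0.0529 + 0.0025 + 0.0529 + 0.0784 = 0.2308
B = 1 / 0.2308 = 4.3328
Bₛ = (B − 1)/(n − 1) = (4.3328 − 1)/(5 − 1) = 3.3328/4 = 0.8332

0.83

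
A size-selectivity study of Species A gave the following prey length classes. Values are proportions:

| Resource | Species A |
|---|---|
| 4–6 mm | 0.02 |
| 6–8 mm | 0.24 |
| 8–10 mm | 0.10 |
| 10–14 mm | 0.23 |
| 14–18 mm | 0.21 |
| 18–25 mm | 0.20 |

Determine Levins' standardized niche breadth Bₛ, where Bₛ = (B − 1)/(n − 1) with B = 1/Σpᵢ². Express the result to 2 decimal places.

0.78

Σpᵢ² = 0.02² + 0.24² + 0.10² + 0.23² + 0.21² + 0.20² = 0.0004 + 0.0576 + 0.0100 + 0.0529 + 0.0441 + 0.0400 = 0.2050
B = 1 / 0.2050 = 4.8780
Bₛ = (B − 1)/(n − 1) = (4.8780 − 1)/(6 − 1) = 3.8780/5 = 0.7756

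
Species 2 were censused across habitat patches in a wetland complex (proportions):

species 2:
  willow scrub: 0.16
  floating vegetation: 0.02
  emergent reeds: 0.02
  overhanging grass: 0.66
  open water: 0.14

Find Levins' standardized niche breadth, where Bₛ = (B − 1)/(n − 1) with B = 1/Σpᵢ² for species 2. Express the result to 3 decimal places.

0.269

Σpᵢ² = 0.16² + 0.02² + 0.02² + 0.66² + 0.14² = 0.0256 + 0.0004 + 0.0004 + 0.4356 + 0.0196 = 0.4816
B = 1 / 0.4816 = 2.07641
Bₛ = (B − 1)/(n − 1) = (2.07641 − 1)/(5 − 1) = 1.07641/4 = 0.26910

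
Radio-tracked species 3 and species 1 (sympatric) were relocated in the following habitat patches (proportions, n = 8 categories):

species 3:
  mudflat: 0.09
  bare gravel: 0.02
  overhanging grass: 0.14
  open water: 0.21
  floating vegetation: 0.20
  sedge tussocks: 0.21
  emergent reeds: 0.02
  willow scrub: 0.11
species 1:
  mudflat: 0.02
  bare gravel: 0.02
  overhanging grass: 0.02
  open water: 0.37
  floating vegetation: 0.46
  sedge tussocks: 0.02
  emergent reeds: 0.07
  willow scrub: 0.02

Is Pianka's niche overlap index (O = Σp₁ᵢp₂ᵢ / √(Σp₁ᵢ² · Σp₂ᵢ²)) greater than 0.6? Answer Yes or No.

Yes

Σ p₁ᵢp₂ᵢ = 0.0018 + 0.0004 + 0.0028 + 0.0777 + 0.0920 + 0.0042 + 0.0014 + 0.0022 = 0.1825
Σp_1ᵢ² = 0.09² + 0.02² + 0.14² + 0.21² + 0.20² + 0.21² + 0.02² + 0.11² = 0.0081 + 0.0004 + 0.0196 + 0.0441 + 0.0400 + 0.0441 + 0.0004 + 0.0121 = 0.1688
Σp_2ᵢ² = 0.02² + 0.02² + 0.02² + 0.37² + 0.46² + 0.02² + 0.07² + 0.02² = 0.0004 + 0.0004 + 0.0004 + 0.1369 + 0.2116 + 0.0004 + 0.0049 + 0.0004 = 0.3554
O = 0.1825 / √(0.1688 × 0.3554) = 0.1825 / 0.24493 = 0.7451
O = 0.7451 > 0.6 → Yes.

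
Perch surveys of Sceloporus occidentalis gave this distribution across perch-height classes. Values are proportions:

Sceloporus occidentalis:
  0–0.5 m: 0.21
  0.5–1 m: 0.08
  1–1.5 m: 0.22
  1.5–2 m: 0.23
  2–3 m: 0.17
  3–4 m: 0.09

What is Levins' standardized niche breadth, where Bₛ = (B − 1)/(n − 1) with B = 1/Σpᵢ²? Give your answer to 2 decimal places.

0.86

Σpᵢ² = 0.21² + 0.08² + 0.22² + 0.23² + 0.17² + 0.09² = 0.0441 + 0.0064 + 0.0484 + 0.0529 + 0.0289 + 0.0081 = 0.1888
B = 1 / 0.1888 = 5.2966
Bₛ = (B − 1)/(n − 1) = (5.2966 − 1)/(6 − 1) = 4.2966/5 = 0.8593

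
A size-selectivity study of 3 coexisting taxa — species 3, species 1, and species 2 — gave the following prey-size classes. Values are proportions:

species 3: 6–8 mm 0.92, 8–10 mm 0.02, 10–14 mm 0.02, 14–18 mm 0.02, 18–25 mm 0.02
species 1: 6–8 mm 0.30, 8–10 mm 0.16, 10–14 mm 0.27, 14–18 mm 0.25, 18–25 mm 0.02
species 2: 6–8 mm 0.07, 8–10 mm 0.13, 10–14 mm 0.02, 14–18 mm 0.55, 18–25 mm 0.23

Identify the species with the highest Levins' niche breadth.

Σp_3ᵢ² = 0.92² + 0.02² + 0.02² + 0.02² + 0.02² = 0.8464 + 0.0004 + 0.0004 + 0.0004 + 0.0004 = 0.8480
B_3 = 1 / 0.8480 = 1.1792
Σp_1ᵢ² = 0.30² + 0.16² + 0.27² + 0.25² + 0.02² = 0.0900 + 0.0256 + 0.0729 + 0.0625 + 0.0004 = 0.2514
B_1 = 1 / 0.2514 = 3.9777
Σp_2ᵢ² = 0.07² + 0.13² + 0.02² + 0.55² + 0.23² = 0.0049 + 0.0169 + 0.0004 + 0.3025 + 0.0529 = 0.3776
B_2 = 1 / 0.3776 = 2.6483
Highest B → broadest niche (most generalist): species 1 (B = 3.98).

species 1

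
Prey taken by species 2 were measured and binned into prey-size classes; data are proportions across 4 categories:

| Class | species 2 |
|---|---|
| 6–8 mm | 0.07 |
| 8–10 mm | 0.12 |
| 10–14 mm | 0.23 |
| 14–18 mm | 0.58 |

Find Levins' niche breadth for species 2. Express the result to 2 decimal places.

Σpᵢ² = 0.07² + 0.12² + 0.23² + 0.58² = 0.0049 + 0.0144 + 0.0529 + 0.3364 = 0.4086
B = 1 / 0.4086 = 2.4474

2.45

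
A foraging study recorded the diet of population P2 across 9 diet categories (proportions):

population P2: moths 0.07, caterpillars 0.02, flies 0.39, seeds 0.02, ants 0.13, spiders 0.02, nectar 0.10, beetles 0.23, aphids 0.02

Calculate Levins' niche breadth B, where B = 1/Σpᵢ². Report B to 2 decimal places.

4.19

Σpᵢ² = 0.07² + 0.02² + 0.39² + 0.02² + 0.13² + 0.02² + 0.10² + 0.23² + 0.02² = 0.0049 + 0.0004 + 0.1521 + 0.0004 + 0.0169 + 0.0004 + 0.0100 + 0.0529 + 0.0004 = 0.2384
B = 1 / 0.2384 = 4.1946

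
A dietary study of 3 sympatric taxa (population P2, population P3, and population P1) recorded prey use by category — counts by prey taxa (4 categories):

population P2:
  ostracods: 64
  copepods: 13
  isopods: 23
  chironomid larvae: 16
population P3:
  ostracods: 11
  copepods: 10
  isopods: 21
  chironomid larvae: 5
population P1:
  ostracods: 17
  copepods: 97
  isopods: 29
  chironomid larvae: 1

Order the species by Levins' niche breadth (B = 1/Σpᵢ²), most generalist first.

Proportions for population P2 (n=116): 64/116=0.5517, 13/116=0.1121, 23/116=0.1983, 16/116=0.1379
Proportions for population P3 (n=47): 11/47=0.2340, 10/47=0.2128, 21/47=0.4468, 5/47=0.1064
Proportions for population P1 (n=144): 17/144=0.1181, 97/144=0.6736, 29/144=0.2014, 1/144=0.0069
Σp_P2ᵢ² = 0.5517² + 0.1121² + 0.1983² + 0.1379² = 0.304373 + 0.012566 + 0.039323 + 0.019016 = 0.375278
B_P2 = 1 / 0.375278 = 2.6647
Σp_P3ᵢ² = 0.2340² + 0.2128² + 0.4468² + 0.1064² = 0.054756 + 0.045284 + 0.199630 + 0.011321 = 0.310991
B_P3 = 1 / 0.310991 = 3.2155
Σp_P1ᵢ² = 0.1181² + 0.6736² + 0.2014² + 0.0069² = 0.013948 + 0.453737 + 0.040562 + 0.000048 = 0.508295
B_P1 = 1 / 0.508295 = 1.9674
Ranking by B (broadest → narrowest): population P3 (3.22) > population P2 (2.66) > population P1 (1.97)

population P3 > population P2 > population P1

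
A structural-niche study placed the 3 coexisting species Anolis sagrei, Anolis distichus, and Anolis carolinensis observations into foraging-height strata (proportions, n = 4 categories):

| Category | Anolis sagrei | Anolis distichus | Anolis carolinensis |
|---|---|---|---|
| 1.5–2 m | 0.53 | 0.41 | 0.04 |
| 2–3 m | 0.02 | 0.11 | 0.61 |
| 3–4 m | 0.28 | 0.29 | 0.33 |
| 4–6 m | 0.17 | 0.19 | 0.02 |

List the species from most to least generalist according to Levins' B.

Σp_sagrᵢ² = 0.53² + 0.02² + 0.28² + 0.17² = 0.2809 + 0.0004 + 0.0784 + 0.0289 = 0.3886
B_sagr = 1 / 0.3886 = 2.5733
Σp_distᵢ² = 0.41² + 0.11² + 0.29² + 0.19² = 0.1681 + 0.0121 + 0.0841 + 0.0361 = 0.3004
B_dist = 1 / 0.3004 = 3.3289
Σp_caroᵢ² = 0.04² + 0.61² + 0.33² + 0.02² = 0.0016 + 0.3721 + 0.1089 + 0.0004 = 0.4830
B_caro = 1 / 0.4830 = 2.0704
Ranking by B (broadest → narrowest): Anolis distichus (3.33) > Anolis sagrei (2.57) > Anolis carolinensis (2.07)

Anolis distichus > Anolis sagrei > Anolis carolinensis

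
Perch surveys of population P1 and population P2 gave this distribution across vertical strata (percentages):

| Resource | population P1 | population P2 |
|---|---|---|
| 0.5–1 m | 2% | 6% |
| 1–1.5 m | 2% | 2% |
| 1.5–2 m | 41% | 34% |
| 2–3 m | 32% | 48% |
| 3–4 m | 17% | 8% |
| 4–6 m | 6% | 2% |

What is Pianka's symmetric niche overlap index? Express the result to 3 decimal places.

0.940

Convert percentages to proportions (divide by 100).
Σ p₁ᵢp₂ᵢ = 0.0012 + 0.0004 + 0.1394 + 0.1536 + 0.0136 + 0.0012 = 0.3094
Σp_1ᵢ² = 0.02² + 0.02² + 0.41² + 0.32² + 0.17² + 0.06² = 0.0004 + 0.0004 + 0.1681 + 0.1024 + 0.0289 + 0.0036 = 0.3038
Σp_2ᵢ² = 0.06² + 0.02² + 0.34² + 0.48² + 0.08² + 0.02² = 0.0036 + 0.0004 + 0.1156 + 0.2304 + 0.0064 + 0.0004 = 0.3568
O = 0.3094 / √(0.3038 × 0.3568) = 0.3094 / 0.329235 = 0.93975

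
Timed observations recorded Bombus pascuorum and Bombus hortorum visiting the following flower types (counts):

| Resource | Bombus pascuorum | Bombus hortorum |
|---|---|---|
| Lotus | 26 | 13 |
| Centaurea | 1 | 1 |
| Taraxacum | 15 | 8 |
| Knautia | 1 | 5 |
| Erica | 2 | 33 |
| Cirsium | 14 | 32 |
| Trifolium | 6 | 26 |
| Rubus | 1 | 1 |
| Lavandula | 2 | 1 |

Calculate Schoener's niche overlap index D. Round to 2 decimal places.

0.54

Proportions for Bombus pascuorum (n=68): 26/68=0.3824, 1/68=0.0147, 15/68=0.2206, 1/68=0.0147, 2/68=0.0294, 14/68=0.2059, 6/68=0.0882, 1/68=0.0147, 2/68=0.0294
Proportions for Bombus hortorum (n=120): 13/120=0.1083, 1/120=0.0083, 8/120=0.0667, 5/120=0.0417, 33/120=0.2750, 32/120=0.2667, 26/120=0.2167, 1/120=0.0083, 1/120=0.0083
Σ|p₁ᵢ − p₂ᵢ| = 0.2741 + 0.0064 + 0.1539 + 0.0270 + 0.2456 + 0.0608 + 0.1285 + 0.0064 + 0.0211 = 0.9238
D = 1 − ½ × 0.9238 = 1 − 0.46190 = 0.53810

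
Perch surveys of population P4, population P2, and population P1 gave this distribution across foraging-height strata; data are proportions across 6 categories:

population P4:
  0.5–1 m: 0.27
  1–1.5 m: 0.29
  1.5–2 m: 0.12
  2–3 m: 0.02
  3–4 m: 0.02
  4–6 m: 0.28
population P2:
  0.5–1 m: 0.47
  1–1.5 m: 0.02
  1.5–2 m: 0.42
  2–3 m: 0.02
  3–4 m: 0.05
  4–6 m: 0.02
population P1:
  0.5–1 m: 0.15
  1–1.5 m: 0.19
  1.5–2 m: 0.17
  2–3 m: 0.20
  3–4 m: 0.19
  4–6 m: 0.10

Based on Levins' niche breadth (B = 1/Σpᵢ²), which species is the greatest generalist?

population P1

Σp_P4ᵢ² = 0.27² + 0.29² + 0.12² + 0.02² + 0.02² + 0.28² = 0.0729 + 0.0841 + 0.0144 + 0.0004 + 0.0004 + 0.0784 = 0.2506
B_P4 = 1 / 0.2506 = 3.9904
Σp_P2ᵢ² = 0.47² + 0.02² + 0.42² + 0.02² + 0.05² + 0.02² = 0.2209 + 0.0004 + 0.1764 + 0.0004 + 0.0025 + 0.0004 = 0.4010
B_P2 = 1 / 0.4010 = 2.4938
Σp_P1ᵢ² = 0.15² + 0.19² + 0.17² + 0.20² + 0.19² + 0.10² = 0.0225 + 0.0361 + 0.0289 + 0.0400 + 0.0361 + 0.0100 = 0.1736
B_P1 = 1 / 0.1736 = 5.7604
Highest B → broadest niche (most generalist): population P1 (B = 5.76).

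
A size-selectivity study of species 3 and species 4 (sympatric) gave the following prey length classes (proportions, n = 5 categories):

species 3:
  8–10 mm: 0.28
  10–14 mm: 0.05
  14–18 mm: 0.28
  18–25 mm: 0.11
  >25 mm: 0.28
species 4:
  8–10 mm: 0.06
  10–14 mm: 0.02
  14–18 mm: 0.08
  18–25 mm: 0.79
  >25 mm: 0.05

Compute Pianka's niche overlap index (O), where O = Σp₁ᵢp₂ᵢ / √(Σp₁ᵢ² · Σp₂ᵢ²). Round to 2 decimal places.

0.35

Σ p₁ᵢp₂ᵢ = 0.0168 + 0.0010 + 0.0224 + 0.0869 + 0.0140 = 0.1411
Σp_1ᵢ² = 0.28² + 0.05² + 0.28² + 0.11² + 0.28² = 0.0784 + 0.0025 + 0.0784 + 0.0121 + 0.0784 = 0.2498
Σp_2ᵢ² = 0.06² + 0.02² + 0.08² + 0.79² + 0.05² = 0.0036 + 0.0004 + 0.0064 + 0.6241 + 0.0025 = 0.6370
O = 0.1411 / √(0.2498 × 0.6370) = 0.1411 / 0.39890 = 0.3537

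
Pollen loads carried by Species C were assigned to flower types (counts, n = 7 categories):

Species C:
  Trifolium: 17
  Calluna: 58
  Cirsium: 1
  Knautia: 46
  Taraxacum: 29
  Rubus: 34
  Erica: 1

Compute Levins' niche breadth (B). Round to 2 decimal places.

Proportions for Species C (n=186): 17/186=0.0914, 58/186=0.3118, 1/186=0.0054, 46/186=0.2473, 29/186=0.1559, 34/186=0.1828, 1/186=0.0054
Σpᵢ² = 0.0914² + 0.3118² + 0.0054² + 0.2473² + 0.1559² + 0.1828² + 0.0054² = 0.008354 + 0.097219 + 0.000029 + 0.061157 + 0.024305 + 0.033416 + 0.000029 = 0.224509
B = 1 / 0.224509 = 4.4542

4.45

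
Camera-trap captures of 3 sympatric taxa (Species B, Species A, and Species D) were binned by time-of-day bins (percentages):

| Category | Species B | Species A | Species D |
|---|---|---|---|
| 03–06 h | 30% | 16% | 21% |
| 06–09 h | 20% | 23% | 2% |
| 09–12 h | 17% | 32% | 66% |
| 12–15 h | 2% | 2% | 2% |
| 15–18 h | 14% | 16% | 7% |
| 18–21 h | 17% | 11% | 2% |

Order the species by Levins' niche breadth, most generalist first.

Species B > Species A > Species D

Convert percentages to proportions (divide by 100).
Σp_Bᵢ² = 0.30² + 0.20² + 0.17² + 0.02² + 0.14² + 0.17² = 0.0900 + 0.0400 + 0.0289 + 0.0004 + 0.0196 + 0.0289 = 0.2078
B_B = 1 / 0.2078 = 4.8123
Σp_Aᵢ² = 0.16² + 0.23² + 0.32² + 0.02² + 0.16² + 0.11² = 0.0256 + 0.0529 + 0.1024 + 0.0004 + 0.0256 + 0.0121 = 0.2190
B_A = 1 / 0.2190 = 4.5662
Σp_Dᵢ² = 0.21² + 0.02² + 0.66² + 0.02² + 0.07² + 0.02² = 0.0441 + 0.0004 + 0.4356 + 0.0004 + 0.0049 + 0.0004 = 0.4858
B_D = 1 / 0.4858 = 2.0585
Ranking by B (broadest → narrowest): Species B (4.81) > Species A (4.57) > Species D (2.06)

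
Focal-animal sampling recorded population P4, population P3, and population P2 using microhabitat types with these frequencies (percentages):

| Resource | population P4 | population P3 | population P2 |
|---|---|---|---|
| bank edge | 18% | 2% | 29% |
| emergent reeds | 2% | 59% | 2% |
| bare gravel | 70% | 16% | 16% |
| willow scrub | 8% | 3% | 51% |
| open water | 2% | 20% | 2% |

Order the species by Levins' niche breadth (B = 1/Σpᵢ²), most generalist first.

Convert percentages to proportions (divide by 100).
Σp_P4ᵢ² = 0.18² + 0.02² + 0.70² + 0.08² + 0.02² = 0.0324 + 0.0004 + 0.4900 + 0.0064 + 0.0004 = 0.5296
B_P4 = 1 / 0.5296 = 1.8882
Σp_P3ᵢ² = 0.02² + 0.59² + 0.16² + 0.03² + 0.20² = 0.0004 + 0.3481 + 0.0256 + 0.0009 + 0.0400 = 0.4150
B_P3 = 1 / 0.4150 = 2.4096
Σp_P2ᵢ² = 0.29² + 0.02² + 0.16² + 0.51² + 0.02² = 0.0841 + 0.0004 + 0.0256 + 0.2601 + 0.0004 = 0.3706
B_P2 = 1 / 0.3706 = 2.6983
Ranking by B (broadest → narrowest): population P2 (2.70) > population P3 (2.41) > population P4 (1.89)

population P2 > population P3 > population P4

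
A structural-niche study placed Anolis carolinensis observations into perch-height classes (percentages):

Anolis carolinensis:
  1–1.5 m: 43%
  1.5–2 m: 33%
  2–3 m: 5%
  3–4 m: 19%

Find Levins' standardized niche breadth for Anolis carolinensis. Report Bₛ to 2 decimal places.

0.67

Convert percentages to proportions (divide by 100).
Σpᵢ² = 0.43² + 0.33² + 0.05² + 0.19² = 0.1849 + 0.1089 + 0.0025 + 0.0361 = 0.3324
B = 1 / 0.3324 = 3.0084
Bₛ = (B − 1)/(n − 1) = (3.0084 − 1)/(4 − 1) = 2.0084/3 = 0.6695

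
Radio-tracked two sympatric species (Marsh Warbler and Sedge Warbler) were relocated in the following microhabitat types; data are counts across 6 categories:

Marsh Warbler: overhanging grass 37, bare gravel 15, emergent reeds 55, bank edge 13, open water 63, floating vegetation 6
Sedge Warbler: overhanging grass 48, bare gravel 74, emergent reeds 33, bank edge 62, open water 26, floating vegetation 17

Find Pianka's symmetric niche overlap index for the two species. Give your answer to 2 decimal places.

Proportions for Marsh Warbler (n=189): 37/189=0.1958, 15/189=0.0794, 55/189=0.2910, 13/189=0.0688, 63/189=0.3333, 6/189=0.0317
Proportions for Sedge Warbler (n=260): 48/260=0.1846, 74/260=0.2846, 33/260=0.1269, 62/260=0.2385, 26/260=0.1000, 17/260=0.0654
Σ p₁ᵢp₂ᵢ = 0.036145 + 0.022597 + 0.036928 + 0.016409 + 0.033330 + 0.002073 = 0.147482
Σp_1ᵢ² = 0.1958² + 0.0794² + 0.2910² + 0.0688² + 0.3333² + 0.0317² = 0.038338 + 0.006304 + 0.084681 + 0.004733 + 0.111089 + 0.001005 = 0.246150
Σp_2ᵢ² = 0.1846² + 0.2846² + 0.1269² + 0.2385² + 0.1000² + 0.0654² = 0.034077 + 0.080997 + 0.016104 + 0.056882 + 0.010000 + 0.004277 = 0.202337
O = 0.147482 / √(0.246150 × 0.202337) = 0.147482 / 0.2231709 = 0.6608

0.66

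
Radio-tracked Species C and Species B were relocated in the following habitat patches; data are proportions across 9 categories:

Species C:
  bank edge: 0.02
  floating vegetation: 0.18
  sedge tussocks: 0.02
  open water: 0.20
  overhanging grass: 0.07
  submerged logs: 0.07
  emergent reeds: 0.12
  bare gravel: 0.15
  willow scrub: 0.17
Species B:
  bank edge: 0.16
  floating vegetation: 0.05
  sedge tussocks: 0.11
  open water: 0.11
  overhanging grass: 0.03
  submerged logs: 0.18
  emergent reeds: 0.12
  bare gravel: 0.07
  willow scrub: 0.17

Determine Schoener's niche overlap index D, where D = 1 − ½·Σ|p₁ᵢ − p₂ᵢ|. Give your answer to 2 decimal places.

Σ|p₁ᵢ − p₂ᵢ| = 0.14 + 0.13 + 0.09 + 0.09 + 0.04 + 0.11 + 0.00 + 0.08 + 0.00 = 0.68
D = 1 − ½ × 0.68 = 1 − 0.340 = 0.6600

0.66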